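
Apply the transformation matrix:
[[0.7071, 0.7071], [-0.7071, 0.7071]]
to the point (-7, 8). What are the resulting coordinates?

Matrix multiplication:
[[0.7071, 0.7071], [-0.7071, 0.7071]] × [-7, 8]ᵀ
= [(0.7071)(-7) + (0.7071)(8), (-0.7071)(-7) + (0.7071)(8)]ᵀ
= [0.7071, 10.6065]ᵀ
Result: (0.7071, 10.6065)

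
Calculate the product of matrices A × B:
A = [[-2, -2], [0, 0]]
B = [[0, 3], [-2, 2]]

Matrix multiplication:
C[0][0] = -2×0 + -2×-2 = 4
C[0][1] = -2×3 + -2×2 = -10
C[1][0] = 0×0 + 0×-2 = 0
C[1][1] = 0×3 + 0×2 = 0
Result: [[4, -10], [0, 0]]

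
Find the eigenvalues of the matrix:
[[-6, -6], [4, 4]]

Characteristic equation: det(A - λI) = 0
λ² - (trace)λ + (det) = 0
trace = -6 + 4 = -2, det = (-6)(4) - (-6)(4) = 0
λ² - (-2)λ + (0) = 0
λ = (-2 ± √((-2)² - 4·(0))) / 2 = (-2 ± √4) / 2
Solving: λ = -2, 0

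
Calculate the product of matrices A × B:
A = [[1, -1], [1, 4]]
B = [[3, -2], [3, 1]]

Matrix multiplication:
C[0][0] = 1×3 + -1×3 = 0
C[0][1] = 1×-2 + -1×1 = -3
C[1][0] = 1×3 + 4×3 = 15
C[1][1] = 1×-2 + 4×1 = 2
Result: [[0, -3], [15, 2]]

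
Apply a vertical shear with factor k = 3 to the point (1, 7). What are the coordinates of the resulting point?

Shear matrix for vertical shear with factor k = 3:
[[1, 0], [3, 1]]
Result: (1, 7) → (1, 10)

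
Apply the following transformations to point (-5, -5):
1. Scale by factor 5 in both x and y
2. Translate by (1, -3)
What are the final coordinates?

Step 1: Scale (-5, -5) by 5 → (-25, -25)
Step 2: Translate by (1, -3) → (-24, -28)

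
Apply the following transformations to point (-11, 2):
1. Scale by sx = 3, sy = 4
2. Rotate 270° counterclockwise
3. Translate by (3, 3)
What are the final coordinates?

Step 1: Scale → (-33, 8)
Step 2: Rotate 270° → (8, 33)
Step 3: Translate → (11, 36)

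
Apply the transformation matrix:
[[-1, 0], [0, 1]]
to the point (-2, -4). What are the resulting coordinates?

Matrix multiplication:
[[-1, 0], [0, 1]] × [-2, -4]ᵀ
= [(-1)(-2) + (0)(-4), (0)(-2) + (1)(-4)]ᵀ
= [2, -4]ᵀ
Result: (2, -4)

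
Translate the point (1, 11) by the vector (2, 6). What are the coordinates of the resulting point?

Translation by (2, 6) (homogeneous matrix [[1, 0, 2], [0, 1, 6], [0, 0, 1]]):
x' = 1 + 2 = 3
y' = 11 + 6 = 17
Result: (3, 17)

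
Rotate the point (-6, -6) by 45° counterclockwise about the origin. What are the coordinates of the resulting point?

Rotation matrix for 45°: [[cos 45°, -sin 45°], [sin 45°, cos 45°]] ≈ [[0.707107, -0.707107], [0.707107, 0.707107]]
[[0.707107, -0.707107], [0.707107, 0.707107]] × [-6, -6]ᵀ ≈ [0, -8.4853]ᵀ
Result: (0, -8.4853)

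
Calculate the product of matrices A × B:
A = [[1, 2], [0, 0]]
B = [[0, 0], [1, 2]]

Matrix multiplication:
C[0][0] = 1×0 + 2×1 = 2
C[0][1] = 1×0 + 2×2 = 4
C[1][0] = 0×0 + 0×1 = 0
C[1][1] = 0×0 + 0×2 = 0
Result: [[2, 4], [0, 0]]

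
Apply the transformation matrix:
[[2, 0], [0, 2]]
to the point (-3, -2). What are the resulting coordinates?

Matrix multiplication:
[[2, 0], [0, 2]] × [-3, -2]ᵀ
= [(2)(-3) + (0)(-2), (0)(-3) + (2)(-2)]ᵀ
= [-6, -4]ᵀ
Result: (-6, -4)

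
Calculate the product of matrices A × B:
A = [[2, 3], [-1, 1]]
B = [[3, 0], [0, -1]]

Matrix multiplication:
C[0][0] = 2×3 + 3×0 = 6
C[0][1] = 2×0 + 3×-1 = -3
C[1][0] = -1×3 + 1×0 = -3
C[1][1] = -1×0 + 1×-1 = -1
Result: [[6, -3], [-3, -1]]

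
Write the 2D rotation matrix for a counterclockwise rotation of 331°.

Rotation matrix formula: [[cos θ, -sin θ], [sin θ, cos θ]]
For θ = 331°:
cos(331°) = 0.8746
sin(331°) = -0.4848
Result: [[0.8746, 0.4848], [-0.4848, 0.8746]]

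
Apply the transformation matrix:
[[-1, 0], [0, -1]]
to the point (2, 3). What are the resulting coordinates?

Matrix multiplication:
[[-1, 0], [0, -1]] × [2, 3]ᵀ
= [(-1)(2) + (0)(3), (0)(2) + (-1)(3)]ᵀ
= [-2, -3]ᵀ
Result: (-2, -3)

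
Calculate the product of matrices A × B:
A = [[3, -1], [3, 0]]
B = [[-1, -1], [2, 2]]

Matrix multiplication:
C[0][0] = 3×-1 + -1×2 = -5
C[0][1] = 3×-1 + -1×2 = -5
C[1][0] = 3×-1 + 0×2 = -3
C[1][1] = 3×-1 + 0×2 = -3
Result: [[-5, -5], [-3, -3]]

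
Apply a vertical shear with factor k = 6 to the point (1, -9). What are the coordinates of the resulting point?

Shear matrix for vertical shear with factor k = 6:
[[1, 0], [6, 1]]
Result: (1, -9) → (1, -3)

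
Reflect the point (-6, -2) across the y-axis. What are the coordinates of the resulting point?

Reflection across y-axis: (-6, -2) → (6, -2)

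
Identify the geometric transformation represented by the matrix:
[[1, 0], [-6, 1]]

This matrix represents: vertical shear with factor -6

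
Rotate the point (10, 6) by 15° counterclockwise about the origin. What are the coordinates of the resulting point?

Rotation matrix for 15°: [[cos 15°, -sin 15°], [sin 15°, cos 15°]] ≈ [[0.965926, -0.258819], [0.258819, 0.965926]]
[[0.965926, -0.258819], [0.258819, 0.965926]] × [10, 6]ᵀ ≈ [8.1063, 8.3837]ᵀ
Result: (8.1063, 8.3837)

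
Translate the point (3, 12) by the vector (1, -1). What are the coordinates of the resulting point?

Translation by (1, -1) (homogeneous matrix [[1, 0, 1], [0, 1, -1], [0, 0, 1]]):
x' = 3 + 1 = 4
y' = 12 + -1 = 11
Result: (4, 11)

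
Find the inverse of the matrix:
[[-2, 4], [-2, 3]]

For [[a,b],[c,d]], inverse = (1/det)·[[d,-b],[-c,a]]
det = (-2)(3) - (4)(-2) = -6 - -8 = 2
Inverse = (1/2)·[[3, -4], [2, -2]]
= [[3/2, -2], [1, -1]]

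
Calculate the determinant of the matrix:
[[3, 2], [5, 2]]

For a 2×2 matrix [[a, b], [c, d]], det = ad - bc
det = (3)(2) - (2)(5) = 6 - 10 = -4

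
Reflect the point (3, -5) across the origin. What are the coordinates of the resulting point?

Reflection across origin: (3, -5) → (-3, 5)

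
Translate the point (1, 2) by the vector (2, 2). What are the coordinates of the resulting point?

Translation by (2, 2) (homogeneous matrix [[1, 0, 2], [0, 1, 2], [0, 0, 1]]):
x' = 1 + 2 = 3
y' = 2 + 2 = 4
Result: (3, 4)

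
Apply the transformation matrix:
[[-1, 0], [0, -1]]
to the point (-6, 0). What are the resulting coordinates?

Matrix multiplication:
[[-1, 0], [0, -1]] × [-6, 0]ᵀ
= [(-1)(-6) + (0)(0), (0)(-6) + (-1)(0)]ᵀ
= [6, 0]ᵀ
Result: (6, 0)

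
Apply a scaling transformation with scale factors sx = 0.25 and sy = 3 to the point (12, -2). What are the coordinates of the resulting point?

Scaling matrix:
[[0.25, 0], [0, 3]]
Result: (12 × 0.25, -2 × 3) = (3, -6)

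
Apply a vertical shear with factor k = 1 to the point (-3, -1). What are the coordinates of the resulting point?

Shear matrix for vertical shear with factor k = 1:
[[1, 0], [1, 1]]
Result: (-3, -1) → (-3, -4)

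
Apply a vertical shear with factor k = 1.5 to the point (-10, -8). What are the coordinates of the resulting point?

Shear matrix for vertical shear with factor k = 1.5:
[[1, 0], [1.50, 1]]
Result: (-10, -8) → (-10, -23)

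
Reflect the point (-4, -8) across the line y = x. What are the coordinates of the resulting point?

Reflection across line y = x: (-4, -8) → (-8, -4)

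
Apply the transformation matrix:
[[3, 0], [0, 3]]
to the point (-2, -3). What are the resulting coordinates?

Matrix multiplication:
[[3, 0], [0, 3]] × [-2, -3]ᵀ
= [(3)(-2) + (0)(-3), (0)(-2) + (3)(-3)]ᵀ
= [-6, -9]ᵀ
Result: (-6, -9)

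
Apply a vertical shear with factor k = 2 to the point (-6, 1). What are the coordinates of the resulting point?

Shear matrix for vertical shear with factor k = 2:
[[1, 0], [2, 1]]
Result: (-6, 1) → (-6, -11)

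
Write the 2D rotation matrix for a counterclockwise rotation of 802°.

Rotation matrix formula: [[cos θ, -sin θ], [sin θ, cos θ]]
For θ = 802°:
cos(802°) = 0.1392
sin(802°) = 0.9903
Result: [[0.1392, -0.9903], [0.9903, 0.1392]]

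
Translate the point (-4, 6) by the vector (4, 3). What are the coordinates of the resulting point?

Translation by (4, 3) (homogeneous matrix [[1, 0, 4], [0, 1, 3], [0, 0, 1]]):
x' = -4 + 4 = 0
y' = 6 + 3 = 9
Result: (0, 9)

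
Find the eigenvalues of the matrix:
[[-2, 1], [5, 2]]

Characteristic equation: det(A - λI) = 0
λ² - (trace)λ + (det) = 0
trace = -2 + 2 = 0, det = (-2)(2) - (1)(5) = -9
λ² - (0)λ + (-9) = 0
λ = (0 ± √((0)² - 4·(-9))) / 2 = (0 ± √36) / 2
Solving: λ = -3, 3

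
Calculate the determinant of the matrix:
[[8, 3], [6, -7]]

For a 2×2 matrix [[a, b], [c, d]], det = ad - bc
det = (8)(-7) - (3)(6) = -56 - 18 = -74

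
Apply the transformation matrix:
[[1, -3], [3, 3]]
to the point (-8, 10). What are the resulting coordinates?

Matrix multiplication:
[[1, -3], [3, 3]] × [-8, 10]ᵀ
= [(1)(-8) + (-3)(10), (3)(-8) + (3)(10)]ᵀ
= [-38, 6]ᵀ
Result: (-38, 6)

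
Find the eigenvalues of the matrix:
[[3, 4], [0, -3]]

Characteristic equation: det(A - λI) = 0
λ² - (trace)λ + (det) = 0
trace = 3 + -3 = 0, det = (3)(-3) - (4)(0) = -9
λ² - (0)λ + (-9) = 0
λ = (0 ± √((0)² - 4·(-9))) / 2 = (0 ± √36) / 2
Solving: λ = -3, 3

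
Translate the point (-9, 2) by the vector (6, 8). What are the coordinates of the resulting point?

Translation by (6, 8) (homogeneous matrix [[1, 0, 6], [0, 1, 8], [0, 0, 1]]):
x' = -9 + 6 = -3
y' = 2 + 8 = 10
Result: (-3, 10)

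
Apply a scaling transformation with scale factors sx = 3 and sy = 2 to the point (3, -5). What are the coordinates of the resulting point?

Scaling matrix:
[[3, 0], [0, 2]]
Result: (3 × 3, -5 × 2) = (9, -10)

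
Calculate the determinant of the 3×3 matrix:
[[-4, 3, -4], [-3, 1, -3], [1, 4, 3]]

Expansion along first row:
det = -4·det([[1,-3],[4,3]]) - 3·det([[-3,-3],[1,3]]) + -4·det([[-3,1],[1,4]])
    = -4·(1·3 - -3·4) - 3·(-3·3 - -3·1) + -4·(-3·4 - 1·1)
    = -4·15 - 3·-6 + -4·-13
    = -60 + 18 + 52 = 10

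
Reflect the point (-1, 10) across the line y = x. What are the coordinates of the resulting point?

Reflection across line y = x: (-1, 10) → (10, -1)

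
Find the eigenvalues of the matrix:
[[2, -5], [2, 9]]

Characteristic equation: det(A - λI) = 0
λ² - (trace)λ + (det) = 0
trace = 2 + 9 = 11, det = (2)(9) - (-5)(2) = 28
λ² - (11)λ + (28) = 0
λ = (11 ± √((11)² - 4·(28))) / 2 = (11 ± √9) / 2
Solving: λ = 4, 7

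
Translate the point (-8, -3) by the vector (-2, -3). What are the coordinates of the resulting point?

Translation by (-2, -3) (homogeneous matrix [[1, 0, -2], [0, 1, -3], [0, 0, 1]]):
x' = -8 + -2 = -10
y' = -3 + -3 = -6
Result: (-10, -6)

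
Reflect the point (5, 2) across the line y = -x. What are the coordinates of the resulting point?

Reflection across line y = -x: (5, 2) → (-2, -5)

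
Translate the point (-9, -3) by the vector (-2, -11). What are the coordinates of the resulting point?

Translation by (-2, -11) (homogeneous matrix [[1, 0, -2], [0, 1, -11], [0, 0, 1]]):
x' = -9 + -2 = -11
y' = -3 + -11 = -14
Result: (-11, -14)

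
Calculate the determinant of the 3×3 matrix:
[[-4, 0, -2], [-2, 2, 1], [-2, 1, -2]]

Expansion along first row:
det = -4·det([[2,1],[1,-2]]) - 0·det([[-2,1],[-2,-2]]) + -2·det([[-2,2],[-2,1]])
    = -4·(2·-2 - 1·1) - 0·(-2·-2 - 1·-2) + -2·(-2·1 - 2·-2)
    = -4·-5 - 0·6 + -2·2
    = 20 + 0 + -4 = 16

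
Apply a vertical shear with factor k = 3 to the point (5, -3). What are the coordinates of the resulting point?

Shear matrix for vertical shear with factor k = 3:
[[1, 0], [3, 1]]
Result: (5, -3) → (5, 12)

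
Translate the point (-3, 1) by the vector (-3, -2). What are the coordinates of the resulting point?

Translation by (-3, -2) (homogeneous matrix [[1, 0, -3], [0, 1, -2], [0, 0, 1]]):
x' = -3 + -3 = -6
y' = 1 + -2 = -1
Result: (-6, -1)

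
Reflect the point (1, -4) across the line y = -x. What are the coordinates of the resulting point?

Reflection across line y = -x: (1, -4) → (4, -1)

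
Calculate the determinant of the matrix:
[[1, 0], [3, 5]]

For a 2×2 matrix [[a, b], [c, d]], det = ad - bc
det = (1)(5) - (0)(3) = 5 - 0 = 5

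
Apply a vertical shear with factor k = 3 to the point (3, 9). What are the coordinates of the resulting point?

Shear matrix for vertical shear with factor k = 3:
[[1, 0], [3, 1]]
Result: (3, 9) → (3, 18)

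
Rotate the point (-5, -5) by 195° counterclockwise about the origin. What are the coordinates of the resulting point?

Rotation matrix for 195°: [[cos 195°, -sin 195°], [sin 195°, cos 195°]] ≈ [[-0.965926, 0.258819], [-0.258819, -0.965926]]
[[-0.965926, 0.258819], [-0.258819, -0.965926]] × [-5, -5]ᵀ ≈ [3.5355, 6.1237]ᵀ
Result: (3.5355, 6.1237)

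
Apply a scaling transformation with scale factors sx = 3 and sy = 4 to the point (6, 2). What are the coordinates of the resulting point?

Scaling matrix:
[[3, 0], [0, 4]]
Result: (6 × 3, 2 × 4) = (18, 8)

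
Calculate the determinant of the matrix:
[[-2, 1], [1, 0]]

For a 2×2 matrix [[a, b], [c, d]], det = ad - bc
det = (-2)(0) - (1)(1) = 0 - 1 = -1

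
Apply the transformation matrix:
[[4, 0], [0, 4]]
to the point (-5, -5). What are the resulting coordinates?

Matrix multiplication:
[[4, 0], [0, 4]] × [-5, -5]ᵀ
= [(4)(-5) + (0)(-5), (0)(-5) + (4)(-5)]ᵀ
= [-20, -20]ᵀ
Result: (-20, -20)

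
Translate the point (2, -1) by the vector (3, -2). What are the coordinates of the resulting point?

Translation by (3, -2) (homogeneous matrix [[1, 0, 3], [0, 1, -2], [0, 0, 1]]):
x' = 2 + 3 = 5
y' = -1 + -2 = -3
Result: (5, -3)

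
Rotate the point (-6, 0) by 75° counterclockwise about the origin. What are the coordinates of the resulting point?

Rotation matrix for 75°: [[cos 75°, -sin 75°], [sin 75°, cos 75°]] ≈ [[0.258819, -0.965926], [0.965926, 0.258819]]
[[0.258819, -0.965926], [0.965926, 0.258819]] × [-6, 0]ᵀ ≈ [-1.5529, -5.7956]ᵀ
Result: (-1.5529, -5.7956)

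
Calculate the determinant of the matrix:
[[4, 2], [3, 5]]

For a 2×2 matrix [[a, b], [c, d]], det = ad - bc
det = (4)(5) - (2)(3) = 20 - 6 = 14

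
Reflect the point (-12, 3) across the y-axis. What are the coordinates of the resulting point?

Reflection across y-axis: (-12, 3) → (12, 3)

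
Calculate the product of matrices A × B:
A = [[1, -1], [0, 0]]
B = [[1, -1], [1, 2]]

Matrix multiplication:
C[0][0] = 1×1 + -1×1 = 0
C[0][1] = 1×-1 + -1×2 = -3
C[1][0] = 0×1 + 0×1 = 0
C[1][1] = 0×-1 + 0×2 = 0
Result: [[0, -3], [0, 0]]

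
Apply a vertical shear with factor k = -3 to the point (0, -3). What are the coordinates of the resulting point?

Shear matrix for vertical shear with factor k = -3:
[[1, 0], [-3, 1]]
Result: (0, -3) → (0, -3)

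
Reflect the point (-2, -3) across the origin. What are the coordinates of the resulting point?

Reflection across origin: (-2, -3) → (2, 3)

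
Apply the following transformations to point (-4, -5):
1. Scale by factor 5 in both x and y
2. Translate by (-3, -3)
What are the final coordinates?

Step 1: Scale (-4, -5) by 5 → (-20, -25)
Step 2: Translate by (-3, -3) → (-23, -28)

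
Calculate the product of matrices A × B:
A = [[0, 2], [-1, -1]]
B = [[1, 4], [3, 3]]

Matrix multiplication:
C[0][0] = 0×1 + 2×3 = 6
C[0][1] = 0×4 + 2×3 = 6
C[1][0] = -1×1 + -1×3 = -4
C[1][1] = -1×4 + -1×3 = -7
Result: [[6, 6], [-4, -7]]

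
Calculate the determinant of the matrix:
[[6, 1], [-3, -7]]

For a 2×2 matrix [[a, b], [c, d]], det = ad - bc
det = (6)(-7) - (1)(-3) = -42 - -3 = -39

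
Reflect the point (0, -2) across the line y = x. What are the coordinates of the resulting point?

Reflection across line y = x: (0, -2) → (-2, 0)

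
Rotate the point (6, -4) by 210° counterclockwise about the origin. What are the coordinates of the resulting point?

Rotation matrix for 210°: [[cos 210°, -sin 210°], [sin 210°, cos 210°]] ≈ [[-0.866025, 0.500000], [-0.500000, -0.866025]]
[[-0.866025, 0.500000], [-0.500000, -0.866025]] × [6, -4]ᵀ ≈ [-7.1962, 0.4641]ᵀ
Result: (-7.1962, 0.4641)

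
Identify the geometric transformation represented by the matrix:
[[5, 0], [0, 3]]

This matrix represents: non-uniform scaling by sx = 5, sy = 3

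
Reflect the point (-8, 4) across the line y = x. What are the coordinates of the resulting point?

Reflection across line y = x: (-8, 4) → (4, -8)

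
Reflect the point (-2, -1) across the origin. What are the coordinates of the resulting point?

Reflection across origin: (-2, -1) → (2, 1)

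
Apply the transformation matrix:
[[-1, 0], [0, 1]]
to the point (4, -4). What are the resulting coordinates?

Matrix multiplication:
[[-1, 0], [0, 1]] × [4, -4]ᵀ
= [(-1)(4) + (0)(-4), (0)(4) + (1)(-4)]ᵀ
= [-4, -4]ᵀ
Result: (-4, -4)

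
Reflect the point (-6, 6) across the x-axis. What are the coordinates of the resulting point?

Reflection across x-axis: (-6, 6) → (-6, -6)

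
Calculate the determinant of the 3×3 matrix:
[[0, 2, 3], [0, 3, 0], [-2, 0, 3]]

Expansion along first row:
det = 0·det([[3,0],[0,3]]) - 2·det([[0,0],[-2,3]]) + 3·det([[0,3],[-2,0]])
    = 0·(3·3 - 0·0) - 2·(0·3 - 0·-2) + 3·(0·0 - 3·-2)
    = 0·9 - 2·0 + 3·6
    = 0 + 0 + 18 = 18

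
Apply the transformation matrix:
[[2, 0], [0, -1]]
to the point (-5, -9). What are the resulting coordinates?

Matrix multiplication:
[[2, 0], [0, -1]] × [-5, -9]ᵀ
= [(2)(-5) + (0)(-9), (0)(-5) + (-1)(-9)]ᵀ
= [-10, 9]ᵀ
Result: (-10, 9)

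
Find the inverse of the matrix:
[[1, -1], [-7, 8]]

For [[a,b],[c,d]], inverse = (1/det)·[[d,-b],[-c,a]]
det = (1)(8) - (-1)(-7) = 8 - 7 = 1
Inverse = [[8, 1], [7, 1]]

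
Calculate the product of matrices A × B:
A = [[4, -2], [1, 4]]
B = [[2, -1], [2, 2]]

Matrix multiplication:
C[0][0] = 4×2 + -2×2 = 4
C[0][1] = 4×-1 + -2×2 = -8
C[1][0] = 1×2 + 4×2 = 10
C[1][1] = 1×-1 + 4×2 = 7
Result: [[4, -8], [10, 7]]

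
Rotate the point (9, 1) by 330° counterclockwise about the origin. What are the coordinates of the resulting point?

Rotation matrix for 330°: [[cos 330°, -sin 330°], [sin 330°, cos 330°]] ≈ [[0.866025, 0.500000], [-0.500000, 0.866025]]
[[0.866025, 0.500000], [-0.500000, 0.866025]] × [9, 1]ᵀ ≈ [8.2942, -3.6340]ᵀ
Result: (8.2942, -3.6340)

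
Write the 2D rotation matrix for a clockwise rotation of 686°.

Rotation matrix formula: [[cos θ, -sin θ], [sin θ, cos θ]]
A clockwise rotation by 686° is equivalent to a counterclockwise rotation by -686°.
For θ = -686°:
cos(-686°) = 0.8290
sin(-686°) = 0.5592
Result: [[0.8290, -0.5592], [0.5592, 0.8290]]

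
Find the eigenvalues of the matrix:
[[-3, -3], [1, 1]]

Characteristic equation: det(A - λI) = 0
λ² - (trace)λ + (det) = 0
trace = -3 + 1 = -2, det = (-3)(1) - (-3)(1) = 0
λ² - (-2)λ + (0) = 0
λ = (-2 ± √((-2)² - 4·(0))) / 2 = (-2 ± √4) / 2
Solving: λ = -2, 0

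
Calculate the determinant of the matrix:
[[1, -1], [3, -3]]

For a 2×2 matrix [[a, b], [c, d]], det = ad - bc
det = (1)(-3) - (-1)(3) = -3 - -3 = 0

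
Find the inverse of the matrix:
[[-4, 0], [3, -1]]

For [[a,b],[c,d]], inverse = (1/det)·[[d,-b],[-c,a]]
det = (-4)(-1) - (0)(3) = 4 - 0 = 4
Inverse = (1/4)·[[-1, 0], [-3, -4]]
= [[-1/4, 0], [-3/4, -1]]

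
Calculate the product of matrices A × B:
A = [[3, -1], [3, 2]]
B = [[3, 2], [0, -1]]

Matrix multiplication:
C[0][0] = 3×3 + -1×0 = 9
C[0][1] = 3×2 + -1×-1 = 7
C[1][0] = 3×3 + 2×0 = 9
C[1][1] = 3×2 + 2×-1 = 4
Result: [[9, 7], [9, 4]]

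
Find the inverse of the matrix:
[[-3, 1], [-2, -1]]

For [[a,b],[c,d]], inverse = (1/det)·[[d,-b],[-c,a]]
det = (-3)(-1) - (1)(-2) = 3 - -2 = 5
Inverse = (1/5)·[[-1, -1], [2, -3]]
= [[-1/5, -1/5], [2/5, -3/5]]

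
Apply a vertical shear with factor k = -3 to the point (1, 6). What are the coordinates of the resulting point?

Shear matrix for vertical shear with factor k = -3:
[[1, 0], [-3, 1]]
Result: (1, 6) → (1, 3)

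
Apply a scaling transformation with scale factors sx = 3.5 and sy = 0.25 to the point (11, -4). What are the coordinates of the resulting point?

Scaling matrix:
[[3.50, 0], [0, 0.25]]
Result: (11 × 3.5, -4 × 0.25) = (38.5, -1)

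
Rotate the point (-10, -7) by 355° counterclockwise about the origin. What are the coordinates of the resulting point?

Rotation matrix for 355°: [[cos 355°, -sin 355°], [sin 355°, cos 355°]] ≈ [[0.996195, 0.087156], [-0.087156, 0.996195]]
[[0.996195, 0.087156], [-0.087156, 0.996195]] × [-10, -7]ᵀ ≈ [-10.5720, -6.1018]ᵀ
Result: (-10.5720, -6.1018)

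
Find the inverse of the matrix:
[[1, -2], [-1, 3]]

For [[a,b],[c,d]], inverse = (1/det)·[[d,-b],[-c,a]]
det = (1)(3) - (-2)(-1) = 3 - 2 = 1
Inverse = [[3, 2], [1, 1]]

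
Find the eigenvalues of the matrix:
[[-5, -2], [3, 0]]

Characteristic equation: det(A - λI) = 0
λ² - (trace)λ + (det) = 0
trace = -5 + 0 = -5, det = (-5)(0) - (-2)(3) = 6
λ² - (-5)λ + (6) = 0
λ = (-5 ± √((-5)² - 4·(6))) / 2 = (-5 ± √1) / 2
Solving: λ = -3, -2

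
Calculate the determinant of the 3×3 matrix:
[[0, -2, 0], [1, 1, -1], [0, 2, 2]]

Expansion along first row:
det = 0·det([[1,-1],[2,2]]) - -2·det([[1,-1],[0,2]]) + 0·det([[1,1],[0,2]])
    = 0·(1·2 - -1·2) - -2·(1·2 - -1·0) + 0·(1·2 - 1·0)
    = 0·4 - -2·2 + 0·2
    = 0 + 4 + 0 = 4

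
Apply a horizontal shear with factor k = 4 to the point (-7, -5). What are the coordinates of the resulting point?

Shear matrix for horizontal shear with factor k = 4:
[[1, 4], [0, 1]]
Result: (-7, -5) → (-27, -5)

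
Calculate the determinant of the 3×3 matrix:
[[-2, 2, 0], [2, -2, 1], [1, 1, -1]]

Expansion along first row:
det = -2·det([[-2,1],[1,-1]]) - 2·det([[2,1],[1,-1]]) + 0·det([[2,-2],[1,1]])
    = -2·(-2·-1 - 1·1) - 2·(2·-1 - 1·1) + 0·(2·1 - -2·1)
    = -2·1 - 2·-3 + 0·4
    = -2 + 6 + 0 = 4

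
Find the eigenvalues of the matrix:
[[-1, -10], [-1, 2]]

Characteristic equation: det(A - λI) = 0
λ² - (trace)λ + (det) = 0
trace = -1 + 2 = 1, det = (-1)(2) - (-10)(-1) = -12
λ² - (1)λ + (-12) = 0
λ = (1 ± √((1)² - 4·(-12))) / 2 = (1 ± √49) / 2
Solving: λ = -3, 4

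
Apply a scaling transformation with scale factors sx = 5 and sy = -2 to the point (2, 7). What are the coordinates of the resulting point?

Scaling matrix:
[[5, 0], [0, -2]]
Result: (2 × 5, 7 × -2) = (10, -14)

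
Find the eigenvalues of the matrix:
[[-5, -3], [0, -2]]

Characteristic equation: det(A - λI) = 0
λ² - (trace)λ + (det) = 0
trace = -5 + -2 = -7, det = (-5)(-2) - (-3)(0) = 10
λ² - (-7)λ + (10) = 0
λ = (-7 ± √((-7)² - 4·(10))) / 2 = (-7 ± √9) / 2
Solving: λ = -5, -2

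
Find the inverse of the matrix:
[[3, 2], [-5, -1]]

For [[a,b],[c,d]], inverse = (1/det)·[[d,-b],[-c,a]]
det = (3)(-1) - (2)(-5) = -3 - -10 = 7
Inverse = (1/7)·[[-1, -2], [5, 3]]
= [[-1/7, -2/7], [5/7, 3/7]]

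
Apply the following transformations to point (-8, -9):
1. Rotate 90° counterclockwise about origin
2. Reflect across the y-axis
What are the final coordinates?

Step 1: Rotate 90° → (9, -8)
Step 2: Reflect across y-axis → (-9, -8)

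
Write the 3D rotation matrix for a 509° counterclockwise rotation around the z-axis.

Rotation matrix for counterclockwise 509° around z-axis:
cos(509°) = -0.8572, sin(509°) = 0.5150
Result: [[-0.8572, -0.5150, 0], [0.5150, -0.8572, 0], [0, 0, 1]]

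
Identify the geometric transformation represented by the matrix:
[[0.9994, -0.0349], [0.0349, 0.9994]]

This matrix represents: rotation by 2° counterclockwise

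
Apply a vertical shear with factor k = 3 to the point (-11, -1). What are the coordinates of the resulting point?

Shear matrix for vertical shear with factor k = 3:
[[1, 0], [3, 1]]
Result: (-11, -1) → (-11, -34)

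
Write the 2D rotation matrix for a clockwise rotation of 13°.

Rotation matrix formula: [[cos θ, -sin θ], [sin θ, cos θ]]
A clockwise rotation by 13° is equivalent to a counterclockwise rotation by -13°.
For θ = -13°:
cos(-13°) = 0.9744
sin(-13°) = -0.2250
Result: [[0.9744, 0.2250], [-0.2250, 0.9744]]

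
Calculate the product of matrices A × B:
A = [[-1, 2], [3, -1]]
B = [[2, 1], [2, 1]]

Matrix multiplication:
C[0][0] = -1×2 + 2×2 = 2
C[0][1] = -1×1 + 2×1 = 1
C[1][0] = 3×2 + -1×2 = 4
C[1][1] = 3×1 + -1×1 = 2
Result: [[2, 1], [4, 2]]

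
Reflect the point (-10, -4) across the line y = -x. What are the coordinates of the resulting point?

Reflection across line y = -x: (-10, -4) → (4, 10)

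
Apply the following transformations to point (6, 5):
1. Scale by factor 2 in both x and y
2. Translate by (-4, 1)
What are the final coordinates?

Step 1: Scale (6, 5) by 2 → (12, 10)
Step 2: Translate by (-4, 1) → (8, 11)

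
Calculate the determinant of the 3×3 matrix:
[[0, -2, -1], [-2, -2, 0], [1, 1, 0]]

Expansion along first row:
det = 0·det([[-2,0],[1,0]]) - -2·det([[-2,0],[1,0]]) + -1·det([[-2,-2],[1,1]])
    = 0·(-2·0 - 0·1) - -2·(-2·0 - 0·1) + -1·(-2·1 - -2·1)
    = 0·0 - -2·0 + -1·0
    = 0 + 0 + 0 = 0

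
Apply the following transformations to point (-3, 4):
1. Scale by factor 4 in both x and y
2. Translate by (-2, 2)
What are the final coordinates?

Step 1: Scale (-3, 4) by 4 → (-12, 16)
Step 2: Translate by (-2, 2) → (-14, 18)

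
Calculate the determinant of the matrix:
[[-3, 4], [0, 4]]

For a 2×2 matrix [[a, b], [c, d]], det = ad - bc
det = (-3)(4) - (4)(0) = -12 - 0 = -12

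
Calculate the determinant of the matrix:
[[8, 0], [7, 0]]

For a 2×2 matrix [[a, b], [c, d]], det = ad - bc
det = (8)(0) - (0)(7) = 0 - 0 = 0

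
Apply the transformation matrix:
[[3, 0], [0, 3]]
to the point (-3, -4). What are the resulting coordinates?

Matrix multiplication:
[[3, 0], [0, 3]] × [-3, -4]ᵀ
= [(3)(-3) + (0)(-4), (0)(-3) + (3)(-4)]ᵀ
= [-9, -12]ᵀ
Result: (-9, -12)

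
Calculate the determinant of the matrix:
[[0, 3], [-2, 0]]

For a 2×2 matrix [[a, b], [c, d]], det = ad - bc
det = (0)(0) - (3)(-2) = 0 - -6 = 6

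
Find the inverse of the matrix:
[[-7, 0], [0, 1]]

For [[a,b],[c,d]], inverse = (1/det)·[[d,-b],[-c,a]]
det = (-7)(1) - (0)(0) = -7 - 0 = -7
Inverse = (1/-7)·[[1, 0], [0, -7]]
= [[-1/7, 0], [0, 1]]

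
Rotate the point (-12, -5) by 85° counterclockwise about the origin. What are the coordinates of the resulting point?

Rotation matrix for 85°: [[cos 85°, -sin 85°], [sin 85°, cos 85°]] ≈ [[0.087156, -0.996195], [0.996195, 0.087156]]
[[0.087156, -0.996195], [0.996195, 0.087156]] × [-12, -5]ᵀ ≈ [3.9351, -12.3901]ᵀ
Result: (3.9351, -12.3901)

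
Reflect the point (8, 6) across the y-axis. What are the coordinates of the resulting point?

Reflection across y-axis: (8, 6) → (-8, 6)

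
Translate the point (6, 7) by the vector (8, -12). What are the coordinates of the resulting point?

Translation by (8, -12) (homogeneous matrix [[1, 0, 8], [0, 1, -12], [0, 0, 1]]):
x' = 6 + 8 = 14
y' = 7 + -12 = -5
Result: (14, -5)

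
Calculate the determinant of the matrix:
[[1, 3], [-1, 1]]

For a 2×2 matrix [[a, b], [c, d]], det = ad - bc
det = (1)(1) - (3)(-1) = 1 - -3 = 4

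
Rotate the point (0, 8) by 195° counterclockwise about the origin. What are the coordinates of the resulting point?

Rotation matrix for 195°: [[cos 195°, -sin 195°], [sin 195°, cos 195°]] ≈ [[-0.965926, 0.258819], [-0.258819, -0.965926]]
[[-0.965926, 0.258819], [-0.258819, -0.965926]] × [0, 8]ᵀ ≈ [2.0706, -7.7274]ᵀ
Result: (2.0706, -7.7274)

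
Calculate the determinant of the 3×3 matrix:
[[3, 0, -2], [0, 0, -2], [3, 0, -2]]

Expansion along first row:
det = 3·det([[0,-2],[0,-2]]) - 0·det([[0,-2],[3,-2]]) + -2·det([[0,0],[3,0]])
    = 3·(0·-2 - -2·0) - 0·(0·-2 - -2·3) + -2·(0·0 - 0·3)
    = 3·0 - 0·6 + -2·0
    = 0 + 0 + 0 = 0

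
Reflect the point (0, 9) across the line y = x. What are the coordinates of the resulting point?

Reflection across line y = x: (0, 9) → (9, 0)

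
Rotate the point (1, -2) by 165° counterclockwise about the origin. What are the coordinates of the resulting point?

Rotation matrix for 165°: [[cos 165°, -sin 165°], [sin 165°, cos 165°]] ≈ [[-0.965926, -0.258819], [0.258819, -0.965926]]
[[-0.965926, -0.258819], [0.258819, -0.965926]] × [1, -2]ᵀ ≈ [-0.4483, 2.1907]ᵀ
Result: (-0.4483, 2.1907)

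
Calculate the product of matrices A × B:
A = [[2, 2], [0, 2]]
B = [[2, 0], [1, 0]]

Matrix multiplication:
C[0][0] = 2×2 + 2×1 = 6
C[0][1] = 2×0 + 2×0 = 0
C[1][0] = 0×2 + 2×1 = 2
C[1][1] = 0×0 + 2×0 = 0
Result: [[6, 0], [2, 0]]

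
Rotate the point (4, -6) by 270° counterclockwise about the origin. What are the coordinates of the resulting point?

Rotation matrix for 270°: [[cos 270°, -sin 270°], [sin 270°, cos 270°]] = [[0, 1], [-1, 0]]
[[0, 1], [-1, 0]] × [4, -6]ᵀ = [-6, -4]ᵀ
Result: (-6, -4)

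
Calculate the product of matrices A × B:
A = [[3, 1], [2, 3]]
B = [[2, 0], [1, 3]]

Matrix multiplication:
C[0][0] = 3×2 + 1×1 = 7
C[0][1] = 3×0 + 1×3 = 3
C[1][0] = 2×2 + 3×1 = 7
C[1][1] = 2×0 + 3×3 = 9
Result: [[7, 3], [7, 9]]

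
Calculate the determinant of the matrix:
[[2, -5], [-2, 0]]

For a 2×2 matrix [[a, b], [c, d]], det = ad - bc
det = (2)(0) - (-5)(-2) = 0 - 10 = -10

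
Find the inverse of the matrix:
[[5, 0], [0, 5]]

For [[a,b],[c,d]], inverse = (1/det)·[[d,-b],[-c,a]]
det = (5)(5) - (0)(0) = 25 - 0 = 25
Inverse = (1/25)·[[5, 0], [0, 5]]
= [[1/5, 0], [0, 1/5]]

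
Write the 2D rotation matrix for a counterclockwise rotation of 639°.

Rotation matrix formula: [[cos θ, -sin θ], [sin θ, cos θ]]
For θ = 639°:
cos(639°) = 0.1564
sin(639°) = -0.9877
Result: [[0.1564, 0.9877], [-0.9877, 0.1564]]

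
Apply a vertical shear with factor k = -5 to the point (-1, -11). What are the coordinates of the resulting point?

Shear matrix for vertical shear with factor k = -5:
[[1, 0], [-5, 1]]
Result: (-1, -11) → (-1, -6)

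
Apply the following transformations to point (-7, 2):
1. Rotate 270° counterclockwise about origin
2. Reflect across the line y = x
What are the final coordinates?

Step 1: Rotate 270° → (2, 7)
Step 2: Reflect across line y = x → (7, 2)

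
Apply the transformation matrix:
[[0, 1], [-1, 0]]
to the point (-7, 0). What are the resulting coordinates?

Matrix multiplication:
[[0, 1], [-1, 0]] × [-7, 0]ᵀ
= [(0)(-7) + (1)(0), (-1)(-7) + (0)(0)]ᵀ
= [0, 7]ᵀ
Result: (0, 7)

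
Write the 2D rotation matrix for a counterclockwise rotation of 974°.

Rotation matrix formula: [[cos θ, -sin θ], [sin θ, cos θ]]
For θ = 974°:
cos(974°) = -0.2756
sin(974°) = -0.9613
Result: [[-0.2756, 0.9613], [-0.9613, -0.2756]]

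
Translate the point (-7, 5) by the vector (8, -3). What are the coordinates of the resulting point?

Translation by (8, -3) (homogeneous matrix [[1, 0, 8], [0, 1, -3], [0, 0, 1]]):
x' = -7 + 8 = 1
y' = 5 + -3 = 2
Result: (1, 2)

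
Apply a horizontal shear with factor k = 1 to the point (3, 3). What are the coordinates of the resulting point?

Shear matrix for horizontal shear with factor k = 1:
[[1, 1], [0, 1]]
Result: (3, 3) → (6, 3)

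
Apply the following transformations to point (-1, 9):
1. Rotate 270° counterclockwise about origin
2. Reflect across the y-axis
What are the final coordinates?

Step 1: Rotate 270° → (9, 1)
Step 2: Reflect across y-axis → (-9, 1)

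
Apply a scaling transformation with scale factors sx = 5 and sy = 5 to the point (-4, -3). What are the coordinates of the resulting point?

Scaling matrix:
[[5, 0], [0, 5]]
Result: (-4 × 5, -3 × 5) = (-20, -15)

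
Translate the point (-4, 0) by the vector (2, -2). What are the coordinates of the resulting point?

Translation by (2, -2) (homogeneous matrix [[1, 0, 2], [0, 1, -2], [0, 0, 1]]):
x' = -4 + 2 = -2
y' = 0 + -2 = -2
Result: (-2, -2)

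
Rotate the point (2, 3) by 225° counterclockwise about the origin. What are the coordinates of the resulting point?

Rotation matrix for 225°: [[cos 225°, -sin 225°], [sin 225°, cos 225°]] ≈ [[-0.707107, 0.707107], [-0.707107, -0.707107]]
[[-0.707107, 0.707107], [-0.707107, -0.707107]] × [2, 3]ᵀ ≈ [0.7071, -3.5355]ᵀ
Result: (0.7071, -3.5355)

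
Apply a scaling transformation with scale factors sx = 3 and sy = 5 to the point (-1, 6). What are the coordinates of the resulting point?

Scaling matrix:
[[3, 0], [0, 5]]
Result: (-1 × 3, 6 × 5) = (-3, 30)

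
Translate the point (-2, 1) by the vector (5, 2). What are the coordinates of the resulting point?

Translation by (5, 2) (homogeneous matrix [[1, 0, 5], [0, 1, 2], [0, 0, 1]]):
x' = -2 + 5 = 3
y' = 1 + 2 = 3
Result: (3, 3)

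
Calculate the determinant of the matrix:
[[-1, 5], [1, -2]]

For a 2×2 matrix [[a, b], [c, d]], det = ad - bc
det = (-1)(-2) - (5)(1) = 2 - 5 = -3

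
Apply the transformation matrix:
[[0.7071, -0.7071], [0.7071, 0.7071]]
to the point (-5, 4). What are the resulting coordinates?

Matrix multiplication:
[[0.7071, -0.7071], [0.7071, 0.7071]] × [-5, 4]ᵀ
= [(0.7071)(-5) + (-0.7071)(4), (0.7071)(-5) + (0.7071)(4)]ᵀ
= [-6.3639, -0.7071]ᵀ
Result: (-6.3639, -0.7071)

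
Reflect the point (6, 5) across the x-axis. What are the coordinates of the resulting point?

Reflection across x-axis: (6, 5) → (6, -5)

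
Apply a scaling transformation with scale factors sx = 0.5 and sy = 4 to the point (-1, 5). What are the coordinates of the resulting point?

Scaling matrix:
[[0.50, 0], [0, 4]]
Result: (-1 × 0.5, 5 × 4) = (-0.5, 20)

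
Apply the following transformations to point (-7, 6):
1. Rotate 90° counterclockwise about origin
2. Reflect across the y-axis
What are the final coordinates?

Step 1: Rotate 90° → (-6, -7)
Step 2: Reflect across y-axis → (6, -7)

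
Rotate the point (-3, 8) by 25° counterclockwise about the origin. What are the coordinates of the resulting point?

Rotation matrix for 25°: [[cos 25°, -sin 25°], [sin 25°, cos 25°]] ≈ [[0.906308, -0.422618], [0.422618, 0.906308]]
[[0.906308, -0.422618], [0.422618, 0.906308]] × [-3, 8]ᵀ ≈ [-6.0999, 5.9826]ᵀ
Result: (-6.0999, 5.9826)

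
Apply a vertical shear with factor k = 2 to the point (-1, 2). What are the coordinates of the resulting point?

Shear matrix for vertical shear with factor k = 2:
[[1, 0], [2, 1]]
Result: (-1, 2) → (-1, 0)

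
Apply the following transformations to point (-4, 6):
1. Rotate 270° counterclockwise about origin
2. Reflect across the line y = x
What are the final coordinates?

Step 1: Rotate 270° → (6, 4)
Step 2: Reflect across line y = x → (4, 6)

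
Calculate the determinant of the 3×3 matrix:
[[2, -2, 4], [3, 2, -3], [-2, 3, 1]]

Expansion along first row:
det = 2·det([[2,-3],[3,1]]) - -2·det([[3,-3],[-2,1]]) + 4·det([[3,2],[-2,3]])
    = 2·(2·1 - -3·3) - -2·(3·1 - -3·-2) + 4·(3·3 - 2·-2)
    = 2·11 - -2·-3 + 4·13
    = 22 + -6 + 52 = 68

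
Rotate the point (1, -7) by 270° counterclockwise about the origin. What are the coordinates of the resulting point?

Rotation matrix for 270°: [[cos 270°, -sin 270°], [sin 270°, cos 270°]] = [[0, 1], [-1, 0]]
[[0, 1], [-1, 0]] × [1, -7]ᵀ = [-7, -1]ᵀ
Result: (-7, -1)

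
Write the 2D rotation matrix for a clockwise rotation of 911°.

Rotation matrix formula: [[cos θ, -sin θ], [sin θ, cos θ]]
A clockwise rotation by 911° is equivalent to a counterclockwise rotation by -911°.
For θ = -911°:
cos(-911°) = -0.9816
sin(-911°) = 0.1908
Result: [[-0.9816, -0.1908], [0.1908, -0.9816]]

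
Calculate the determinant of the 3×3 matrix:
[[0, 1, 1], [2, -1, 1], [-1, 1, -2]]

Expansion along first row:
det = 0·det([[-1,1],[1,-2]]) - 1·det([[2,1],[-1,-2]]) + 1·det([[2,-1],[-1,1]])
    = 0·(-1·-2 - 1·1) - 1·(2·-2 - 1·-1) + 1·(2·1 - -1·-1)
    = 0·1 - 1·-3 + 1·1
    = 0 + 3 + 1 = 4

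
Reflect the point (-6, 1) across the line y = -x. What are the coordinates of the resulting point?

Reflection across line y = -x: (-6, 1) → (-1, 6)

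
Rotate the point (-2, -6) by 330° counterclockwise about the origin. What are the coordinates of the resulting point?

Rotation matrix for 330°: [[cos 330°, -sin 330°], [sin 330°, cos 330°]] ≈ [[0.866025, 0.500000], [-0.500000, 0.866025]]
[[0.866025, 0.500000], [-0.500000, 0.866025]] × [-2, -6]ᵀ ≈ [-4.7321, -4.1962]ᵀ
Result: (-4.7321, -4.1962)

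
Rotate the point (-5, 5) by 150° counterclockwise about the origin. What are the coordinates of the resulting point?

Rotation matrix for 150°: [[cos 150°, -sin 150°], [sin 150°, cos 150°]] ≈ [[-0.866025, -0.500000], [0.500000, -0.866025]]
[[-0.866025, -0.500000], [0.500000, -0.866025]] × [-5, 5]ᵀ ≈ [1.8301, -6.8301]ᵀ
Result: (1.8301, -6.8301)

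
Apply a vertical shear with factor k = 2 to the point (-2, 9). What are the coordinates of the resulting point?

Shear matrix for vertical shear with factor k = 2:
[[1, 0], [2, 1]]
Result: (-2, 9) → (-2, 5)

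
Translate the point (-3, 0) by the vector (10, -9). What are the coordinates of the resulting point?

Translation by (10, -9) (homogeneous matrix [[1, 0, 10], [0, 1, -9], [0, 0, 1]]):
x' = -3 + 10 = 7
y' = 0 + -9 = -9
Result: (7, -9)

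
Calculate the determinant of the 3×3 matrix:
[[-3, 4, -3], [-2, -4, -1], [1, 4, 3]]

Expansion along first row:
det = -3·det([[-4,-1],[4,3]]) - 4·det([[-2,-1],[1,3]]) + -3·det([[-2,-4],[1,4]])
    = -3·(-4·3 - -1·4) - 4·(-2·3 - -1·1) + -3·(-2·4 - -4·1)
    = -3·-8 - 4·-5 + -3·-4
    = 24 + 20 + 12 = 56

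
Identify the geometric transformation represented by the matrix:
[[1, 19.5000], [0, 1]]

This matrix represents: horizontal shear with factor 19.5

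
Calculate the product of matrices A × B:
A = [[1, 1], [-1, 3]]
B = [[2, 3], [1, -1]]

Matrix multiplication:
C[0][0] = 1×2 + 1×1 = 3
C[0][1] = 1×3 + 1×-1 = 2
C[1][0] = -1×2 + 3×1 = 1
C[1][1] = -1×3 + 3×-1 = -6
Result: [[3, 2], [1, -6]]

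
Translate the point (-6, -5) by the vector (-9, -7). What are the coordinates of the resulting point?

Translation by (-9, -7) (homogeneous matrix [[1, 0, -9], [0, 1, -7], [0, 0, 1]]):
x' = -6 + -9 = -15
y' = -5 + -7 = -12
Result: (-15, -12)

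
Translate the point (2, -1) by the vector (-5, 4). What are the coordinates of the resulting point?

Translation by (-5, 4) (homogeneous matrix [[1, 0, -5], [0, 1, 4], [0, 0, 1]]):
x' = 2 + -5 = -3
y' = -1 + 4 = 3
Result: (-3, 3)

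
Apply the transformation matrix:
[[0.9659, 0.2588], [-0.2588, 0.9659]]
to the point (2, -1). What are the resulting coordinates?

Matrix multiplication:
[[0.9659, 0.2588], [-0.2588, 0.9659]] × [2, -1]ᵀ
= [(0.9659)(2) + (0.2588)(-1), (-0.2588)(2) + (0.9659)(-1)]ᵀ
= [1.6730, -1.4835]ᵀ
Result: (1.6730, -1.4835)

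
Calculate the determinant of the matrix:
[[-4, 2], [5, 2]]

For a 2×2 matrix [[a, b], [c, d]], det = ad - bc
det = (-4)(2) - (2)(5) = -8 - 10 = -18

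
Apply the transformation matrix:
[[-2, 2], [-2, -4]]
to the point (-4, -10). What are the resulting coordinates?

Matrix multiplication:
[[-2, 2], [-2, -4]] × [-4, -10]ᵀ
= [(-2)(-4) + (2)(-10), (-2)(-4) + (-4)(-10)]ᵀ
= [-12, 48]ᵀ
Result: (-12, 48)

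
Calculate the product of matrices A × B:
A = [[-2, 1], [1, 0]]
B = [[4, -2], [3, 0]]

Matrix multiplication:
C[0][0] = -2×4 + 1×3 = -5
C[0][1] = -2×-2 + 1×0 = 4
C[1][0] = 1×4 + 0×3 = 4
C[1][1] = 1×-2 + 0×0 = -2
Result: [[-5, 4], [4, -2]]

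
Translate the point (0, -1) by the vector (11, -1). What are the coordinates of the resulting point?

Translation by (11, -1) (homogeneous matrix [[1, 0, 11], [0, 1, -1], [0, 0, 1]]):
x' = 0 + 11 = 11
y' = -1 + -1 = -2
Result: (11, -2)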